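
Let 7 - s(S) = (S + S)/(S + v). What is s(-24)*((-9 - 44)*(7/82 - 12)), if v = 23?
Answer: -51781/2 ≈ -25891.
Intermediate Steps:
s(S) = 7 - 2*S/(23 + S) (s(S) = 7 - (S + S)/(S + 23) = 7 - 2*S/(23 + S))
s(-24)*((-9 - 44)*(7/82 - 12)) = ((161 + 5*(-24))/(23 - 24))*((-9 - 44)*(7/82 - 12)) = ((161 - 120)/(-1))*(-53*(7*(1/82) - 12)) = (-1*41)*(-53*(7/82 - 12)) = -(-2173)*(-977)/82 = -41*51781/82 = -51781/2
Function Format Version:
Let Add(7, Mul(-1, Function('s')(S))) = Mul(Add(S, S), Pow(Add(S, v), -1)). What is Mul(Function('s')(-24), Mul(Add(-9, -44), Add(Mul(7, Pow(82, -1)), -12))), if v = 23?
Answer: Rational(-51781, 2) ≈ -25891.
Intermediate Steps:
Function('s')(S) = Add(7, Mul(-2, S, Pow(Add(23, S), -1))) (Function('s')(S) = Add(7, Mul(-1, Mul(Add(S, S), Pow(Add(S, 23), -1)))) = Add(7, Mul(-1, Mul(Mul(2, S), Pow(Add(23, S), -1)))) = Add(7, Mul(-1, Mul(2, S, Pow(Add(23, S), -1)))) = Add(7, Mul(-2, S, Pow(Add(23, S), -1))))
Mul(Function('s')(-24), Mul(Add(-9, -44), Add(Mul(7, Pow(82, -1)), -12))) = Mul(Mul(Pow(Add(23, -24), -1), Add(161, Mul(5, -24))), Mul(Add(-9, -44), Add(Mul(7, Pow(82, -1)), -12))) = Mul(Mul(Pow(-1, -1), Add(161, -120)), Mul(-53, Add(Mul(7, Rational(1, 82)), -12))) = Mul(Mul(-1, 41), Mul(-53, Add(Rational(7, 82), -12))) = Mul(-41, Mul(-53, Rational(-977, 82))) = Mul(-41, Rational(51781, 82)) = Rational(-51781, 2)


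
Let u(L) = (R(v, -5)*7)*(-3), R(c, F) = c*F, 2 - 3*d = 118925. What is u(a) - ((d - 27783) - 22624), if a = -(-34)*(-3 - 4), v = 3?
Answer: 90363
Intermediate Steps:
d = -39641 (d = 2/3 - 1/3*118925 = 2/3 - 118925/3 = -39641)
a = -238 (a = -(-34)*(-7) = -17*14 = -238)
R(c, F) = F*c
u(L) = 315 (u(L) = (-5*3*7)*(-3) = -15*7*(-3) = -105*(-3) = 315)
u(a) - ((d - 27783) - 22624) = 315 - ((-39641 - 27783) - 22624) = 315 - (-67424 - 22624) = 315 - 1*(-90048) = 315 + 90048 = 90363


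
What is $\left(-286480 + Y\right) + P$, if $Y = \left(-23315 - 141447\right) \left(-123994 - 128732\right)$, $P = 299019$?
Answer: $41639653751$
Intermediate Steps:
$Y = 41639641212$ ($Y = \left(-164762\right) \left(-252726\right) = 41639641212$)
$\left(-286480 + Y\right) + P = \left(-286480 + 41639641212\right) + 299019 = 41639354732 + 299019 = 41639653751$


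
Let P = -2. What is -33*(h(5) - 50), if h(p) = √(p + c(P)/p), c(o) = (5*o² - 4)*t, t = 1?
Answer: 1650 - 33*√205/5 ≈ 1555.5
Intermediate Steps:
c(o) = -4 + 5*o² (c(o) = (5*o² - 4)*1 = (-4 + 5*o²)*1 = -4 + 5*o²)
h(p) = √(p + 16/p) (h(p) = √(p + (-4 + 5*(-2)²)/p) = √(p + (-4 + 5*4)/p) = √(p + (-4 + 20)/p) = √(p + 16/p))
-33*(h(5) - 50) = -33*(√(5 + 16/5) - 50) = -33*(√(41/5) - 50) = -33*(√205/5 - 50) = -33*(-50 + √205/5) = 1650 - 33*√205/5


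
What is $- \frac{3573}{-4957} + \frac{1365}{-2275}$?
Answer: $\frac{2994}{24785} \approx 0.1208$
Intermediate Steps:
$- \frac{3573}{-4957} + \frac{1365}{-2275} = \left(-3573\right) \left(- \frac{1}{4957}\right) + 1365 \left(- \frac{1}{2275}\right) = \frac{3573}{4957} - \frac{3}{5} = \frac{2994}{24785}$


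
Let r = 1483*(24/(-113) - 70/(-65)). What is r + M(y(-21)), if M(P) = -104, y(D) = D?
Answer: 1730634/1469 ≈ 1178.1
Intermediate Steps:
r = 1883410/1469 (r = 1483*(24*(-1/113) - 70*(-1/65)) = 1483*(-24/113 + 14/13) = 1483*(1270/1469) = 1883410/1469 ≈ 1282.1)
r + M(y(-21)) = 1883410/1469 - 104 = 1730634/1469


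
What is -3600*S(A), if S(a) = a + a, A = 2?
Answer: -14400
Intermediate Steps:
S(a) = 2*a
-3600*S(A) = -7200*2 = -3600*4 = -14400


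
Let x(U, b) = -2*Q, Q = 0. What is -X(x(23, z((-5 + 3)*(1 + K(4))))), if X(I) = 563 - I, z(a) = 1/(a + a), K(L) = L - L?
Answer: -563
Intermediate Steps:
K(L) = 0
z(a) = 1/(2*a)
x(U, b) = 0 (x(U, b) = -2*0 = 0)
-X(x(23, z((-5 + 3)*(1 + K(4))))) = -(563 - 1*0) = -(563 + 0) = -1*563 = -563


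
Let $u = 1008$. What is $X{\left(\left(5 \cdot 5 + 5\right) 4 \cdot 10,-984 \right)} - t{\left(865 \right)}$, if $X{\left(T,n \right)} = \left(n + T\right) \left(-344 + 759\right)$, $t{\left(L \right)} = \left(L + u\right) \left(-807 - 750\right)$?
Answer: $3005901$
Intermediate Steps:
$t{\left(L \right)} = -1569456 - 1557 L$ ($t{\left(L \right)} = \left(L + 1008\right) \left(-807 - 750\right) = \left(1008 + L\right) \left(-1557\right) = -1569456 - 1557 L$)
$X{\left(T,n \right)} = 415 T + 415 n$ ($X{\left(T,n \right)} = \left(T + n\right) 415 = 415 T + 415 n$)
$X{\left(\left(5 \cdot 5 + 5\right) 4 \cdot 10,-984 \right)} - t{\left(865 \right)} = \left(415 \left(5 \cdot 5 + 5\right) 4 \cdot 10 + 415 \left(-984\right)\right) - \left(-1569456 - 1346805\right) = \left(415 \left(25 + 5\right) 4 \cdot 10 - 408360\right) - \left(-1569456 - 1346805\right) = \left(415 \cdot 30 \cdot 4 \cdot 10 - 408360\right) - -2916261 = \left(415 \cdot 120 \cdot 10 - 408360\right) + 2916261 = \left(415 \cdot 1200 - 408360\right) + 2916261 = \left(498000 - 408360\right) + 2916261 = 89640 + 2916261 = 3005901$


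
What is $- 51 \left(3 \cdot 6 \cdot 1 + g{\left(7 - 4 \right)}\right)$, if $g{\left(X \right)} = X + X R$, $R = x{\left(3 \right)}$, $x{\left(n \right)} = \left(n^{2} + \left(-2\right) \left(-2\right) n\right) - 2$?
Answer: $-3978$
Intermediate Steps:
$x{\left(n \right)} = -2 + n^{2} + 4 n$ ($x{\left(n \right)} = \left(n^{2} + 4 n\right) - 2 = -2 + n^{2} + 4 n$)
$R = 19$ ($R = -2 + 3^{2} + 4 \cdot 3 = -2 + 9 + 12 = 19$)
$g{\left(X \right)} = 20 X$ ($g{\left(X \right)} = X + X 19 = X + 19 X = 20 X$)
$- 51 \left(3 \cdot 6 \cdot 1 + g{\left(7 - 4 \right)}\right) = - 51 \left(3 \cdot 6 \cdot 1 + 20 \left(7 - 4\right)\right) = - 51 \left(18 \cdot 1 + 20 \cdot 3\right) = - 51 \left(18 + 60\right) = \left(-51\right) 78 = -3978$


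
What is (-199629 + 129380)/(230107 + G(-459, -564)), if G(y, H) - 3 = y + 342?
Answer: -70249/229993 ≈ -0.30544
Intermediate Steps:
G(y, H) = 345 + y (G(y, H) = 3 + (y + 342) = 3 + (342 + y) = 345 + y)
(-199629 + 129380)/(230107 + G(-459, -564)) = (-199629 + 129380)/(230107 + (345 - 459)) = -70249/(230107 - 114) = -70249/229993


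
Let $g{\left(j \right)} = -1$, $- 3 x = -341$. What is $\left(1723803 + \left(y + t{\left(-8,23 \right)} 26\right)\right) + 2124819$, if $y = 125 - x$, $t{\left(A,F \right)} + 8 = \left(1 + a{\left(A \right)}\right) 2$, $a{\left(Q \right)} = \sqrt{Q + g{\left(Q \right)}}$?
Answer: $\frac{11545432}{3} + 156 i \approx 3.8485 \cdot 10^{6} + 156.0 i$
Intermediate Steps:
$x = \frac{341}{3}$ ($x = \left(- \frac{1}{3}\right) \left(-341\right) = \frac{341}{3} \approx 113.67$)
$a{\left(Q \right)} = \sqrt{-1 + Q}$ ($a{\left(Q \right)} = \sqrt{Q - 1} = \sqrt{-1 + Q}$)
$t{\left(A,F \right)} = -6 + 2 \sqrt{-1 + A}$ ($t{\left(A,F \right)} = -8 + \left(1 + \sqrt{-1 + A}\right) 2 = -8 + \left(2 + 2 \sqrt{-1 + A}\right) = -6 + 2 \sqrt{-1 + A}$)
$y = \frac{34}{3}$ ($y = 125 - \frac{341}{3} = \frac{34}{3} \approx 11.333$)
$\left(1723803 + \left(y + t{\left(-8,23 \right)} 26\right)\right) + 2124819 = \left(1723803 + \left(\frac{34}{3} + \left(-6 + 2 \sqrt{-1 - 8}\right) 26\right)\right) + 2124819 = \left(1723803 + \left(\frac{34}{3} + \left(-6 + 2 \sqrt{-9}\right) 26\right)\right) + 2124819 = \left(1723803 + \left(\frac{34}{3} + \left(-6 + 2 \cdot 3 i\right) 26\right)\right) + 2124819 = \left(1723803 + \left(\frac{34}{3} + \left(-6 + 6 i\right) 26\right)\right) + 2124819 = \left(1723803 - \left(\frac{434}{3} - 156 i\right)\right) + 2124819 = \left(\frac{5170975}{3} + 156 i\right) + 2124819 = \frac{11545432}{3} + 156 i$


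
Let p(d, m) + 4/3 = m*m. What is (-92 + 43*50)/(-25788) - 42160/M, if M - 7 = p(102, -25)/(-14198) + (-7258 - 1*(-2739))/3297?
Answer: -1211768570183339/160535611714 ≈ -7548.3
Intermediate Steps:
p(d, m) = -4/3 + m² (p(d, m) = -4/3 + m*m = -4/3 + m²)
M = 261458651/46810806 (M = 7 + ((-4/3 + (-25)²)/(-14198) + (-7258 - 1*(-2739))/3297) = 7 + ((-4/3 + 625)*(-1/14198) + (-7258 + 2739)*(1/3297)) = 7 + ((1871/3)*(-1/14198) - 4519*1/3297) = 7 + (-1871/42594 - 4519/3297) = 7 - 66216991/46810806 = 261458651/46810806 ≈ 5.5854)
(-92 + 43*50)/(-25788) - 42160/M = (-92 + 43*50)/(-25788) - 42160/261458651/46810806 = (-92 + 2150)*(-1/25788) - 42160*46810806/261458651 = 2058*(-1/25788) - 1973543580960/261458651 = -49/614 - 1973543580960/261458651 = -1211768570183339/160535611714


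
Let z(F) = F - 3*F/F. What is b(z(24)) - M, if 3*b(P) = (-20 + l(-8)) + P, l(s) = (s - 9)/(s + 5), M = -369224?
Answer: 3323036/9 ≈ 3.6923e+5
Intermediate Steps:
z(F) = -3 + F (z(F) = F - 3*1 = F - 3 = -3 + F)
l(s) = (-9 + s)/(5 + s)
b(P) = -43/9 + P/3 (b(P) = ((-20 + (-9 - 8)/(5 - 8)) + P)/3 = ((-20 - 17/(-3)) + P)/3 = ((-20 - ⅓*(-17)) + P)/3 = ((-20 + 17/3) + P)/3 = (-43/3 + P)/3 = -43/9 + P/3)
b(z(24)) - M = (-43/9 + (-3 + 24)/3) - 1*(-369224) = (-43/9 + (⅓)*21) + 369224 = (-43/9 + 7) + 369224 = 20/9 + 369224 = 3323036/9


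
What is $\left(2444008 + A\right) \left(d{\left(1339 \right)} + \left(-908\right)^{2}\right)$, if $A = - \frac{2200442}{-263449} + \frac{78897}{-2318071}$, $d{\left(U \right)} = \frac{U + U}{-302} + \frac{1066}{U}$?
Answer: $\frac{2734078418732301995077547811}{1356873685918441} \approx 2.015 \cdot 10^{12}$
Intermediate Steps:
$d{\left(U \right)} = \frac{1066}{U} - \frac{U}{151}$ ($d{\left(U \right)} = 2 U \left(- \frac{1}{302}\right) + \frac{1066}{U} = - \frac{U}{151} + \frac{1066}{U} = \frac{1066}{U} - \frac{U}{151}$)
$A = \frac{725713635947}{87241926697}$ ($A = \left(-2200442\right) \left(- \frac{1}{263449}\right) + 78897 \left(- \frac{1}{2318071}\right) = \frac{2200442}{263449} - \frac{11271}{331153} = \frac{725713635947}{87241926697} \approx 8.3184$)
$\left(2444008 + A\right) \left(d{\left(1339 \right)} + \left(-908\right)^{2}\right) = \left(2444008 + \frac{725713635947}{87241926697}\right) \left(\left(\frac{1066}{1339} - \frac{1339}{151}\right) + \left(-908\right)^{2}\right) = \frac{213220692496517523 \left(\left(1066 \cdot \frac{1}{1339} - \frac{1339}{151}\right) + 824464\right)}{87241926697} = \frac{213220692496517523 \left(\left(\frac{82}{103} - \frac{1339}{151}\right) + 824464\right)}{87241926697} = \frac{213220692496517523 \left(- \frac{125535}{15553} + 824464\right)}{87241926697} = \frac{213220692496517523}{87241926697} \cdot \frac{12822763057}{15553} = \frac{2734078418732301995077547811}{1356873685918441}$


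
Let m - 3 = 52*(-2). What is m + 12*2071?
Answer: 24751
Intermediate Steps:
m = -101 (m = 3 + 52*(-2) = 3 - 104 = -101)
m + 12*2071 = -101 + 12*2071 = -101 + 24852 = 24751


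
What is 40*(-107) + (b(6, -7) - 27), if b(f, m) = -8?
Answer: -4315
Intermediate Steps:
40*(-107) + (b(6, -7) - 27) = 40*(-107) + (-8 - 27) = -4280 - 35 = -4315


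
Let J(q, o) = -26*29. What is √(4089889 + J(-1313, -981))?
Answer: √4089135 ≈ 2022.2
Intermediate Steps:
J(q, o) = -754
√(4089889 + J(-1313, -981)) = √(4089889 - 754) = √4089135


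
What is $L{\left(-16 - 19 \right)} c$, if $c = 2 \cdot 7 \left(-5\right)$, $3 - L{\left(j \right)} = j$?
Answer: $-2660$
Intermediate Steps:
$L{\left(j \right)} = 3 - j$
$c = -70$ ($c = 14 \left(-5\right) = -70$)
$L{\left(-16 - 19 \right)} c = \left(3 - \left(-16 - 19\right)\right) \left(-70\right) = \left(3 - -35\right) \left(-70\right) = \left(3 + 35\right) \left(-70\right) = 38 \left(-70\right) = -2660$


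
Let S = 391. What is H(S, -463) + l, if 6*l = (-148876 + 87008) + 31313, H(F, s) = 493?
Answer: -9199/2 ≈ -4599.5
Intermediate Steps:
l = -10185/2 (l = ((-148876 + 87008) + 31313)/6 = (-61868 + 31313)/6 = (⅙)*(-30555) = -10185/2 ≈ -5092.5)
H(S, -463) + l = 493 - 10185/2 = -9199/2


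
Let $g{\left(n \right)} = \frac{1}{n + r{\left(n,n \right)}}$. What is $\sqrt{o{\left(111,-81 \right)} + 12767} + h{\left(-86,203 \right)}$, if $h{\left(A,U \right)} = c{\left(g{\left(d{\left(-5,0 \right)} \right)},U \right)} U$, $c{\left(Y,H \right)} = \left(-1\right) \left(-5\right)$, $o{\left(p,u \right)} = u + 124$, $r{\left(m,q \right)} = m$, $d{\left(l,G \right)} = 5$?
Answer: $1015 + \sqrt{12810} \approx 1128.2$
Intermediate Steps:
$o{\left(p,u \right)} = 124 + u$
$g{\left(n \right)} = \frac{1}{2 n}$ ($g{\left(n \right)} = \frac{1}{n + n} = \frac{1}{2 n}$)
$c{\left(Y,H \right)} = 5$
$h{\left(A,U \right)} = 5 U$
$\sqrt{o{\left(111,-81 \right)} + 12767} + h{\left(-86,203 \right)} = \sqrt{\left(124 - 81\right) + 12767} + 5 \cdot 203 = \sqrt{43 + 12767} + 1015 = \sqrt{12810} + 1015 = 1015 + \sqrt{12810}$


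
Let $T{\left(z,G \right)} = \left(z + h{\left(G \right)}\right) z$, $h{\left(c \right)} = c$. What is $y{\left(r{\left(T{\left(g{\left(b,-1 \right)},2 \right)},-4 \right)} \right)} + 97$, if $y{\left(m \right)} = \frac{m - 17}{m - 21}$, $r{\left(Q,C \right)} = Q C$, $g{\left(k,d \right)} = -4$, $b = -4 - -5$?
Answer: $\frac{5190}{53} \approx 97.925$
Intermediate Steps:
$b = 1$ ($b = -4 + 5 = 1$)
$T{\left(z,G \right)} = z \left(G + z\right)$ ($T{\left(z,G \right)} = \left(z + G\right) z = \left(G + z\right) z = z \left(G + z\right)$)
$r{\left(Q,C \right)} = C Q$
$y{\left(m \right)} = \frac{-17 + m}{-21 + m}$
$y{\left(r{\left(T{\left(g{\left(b,-1 \right)},2 \right)},-4 \right)} \right)} + 97 = \frac{-17 - 4 \left(- 4 \left(2 - 4\right)\right)}{-21 - 4 \left(- 4 \left(2 - 4\right)\right)} + 97 = \frac{-17 - 4 \left(\left(-4\right) \left(-2\right)\right)}{-21 - 4 \left(\left(-4\right) \left(-2\right)\right)} + 97 = \frac{-17 - 32}{-21 - 32} + 97 = \frac{1}{-53} \left(-49\right) + 97 = \left(- \frac{1}{53}\right) \left(-49\right) + 97 = \frac{49}{53} + 97 = \frac{5190}{53}$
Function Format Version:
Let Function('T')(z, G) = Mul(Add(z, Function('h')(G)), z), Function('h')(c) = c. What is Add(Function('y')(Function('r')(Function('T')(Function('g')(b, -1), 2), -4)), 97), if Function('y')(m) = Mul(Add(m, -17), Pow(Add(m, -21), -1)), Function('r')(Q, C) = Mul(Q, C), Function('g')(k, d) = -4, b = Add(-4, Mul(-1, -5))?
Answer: Rational(5190, 53) ≈ 97.925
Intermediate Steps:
b = 1 (b = Add(-4, 5) = 1)
Function('T')(z, G) = Mul(z, Add(G, z)) (Function('T')(z, G) = Mul(Add(z, G), z) = Mul(Add(G, z), z) = Mul(z, Add(G, z)))
Function('r')(Q, C) = Mul(C, Q)
Function('y')(m) = Mul(Pow(Add(-21, m), -1), Add(-17, m)) (Function('y')(m) = Mul(Add(-17, m), Pow(Add(-21, m), -1)) = Mul(Pow(Add(-21, m), -1), Add(-17, m)))
Add(Function('y')(Function('r')(Function('T')(Function('g')(b, -1), 2), -4)), 97) = Add(Mul(Pow(Add(-21, Mul(-4, Mul(-4, Add(2, -4)))), -1), Add(-17, Mul(-4, Mul(-4, Add(2, -4))))), 97) = Add(Mul(Pow(Add(-21, Mul(-4, Mul(-4, -2))), -1), Add(-17, Mul(-4, Mul(-4, -2)))), 97) = Add(Mul(Pow(Add(-21, Mul(-4, 8)), -1), Add(-17, Mul(-4, 8))), 97) = Add(Mul(Pow(Add(-21, -32), -1), Add(-17, -32)), 97) = Add(Mul(Pow(-53, -1), -49), 97) = Add(Mul(Rational(-1, 53), -49), 97) = Add(Rational(49, 53), 97) = Rational(5190, 53)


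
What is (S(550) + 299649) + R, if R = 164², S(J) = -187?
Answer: 326358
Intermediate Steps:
R = 26896
(S(550) + 299649) + R = (-187 + 299649) + 26896 = 299462 + 26896 = 326358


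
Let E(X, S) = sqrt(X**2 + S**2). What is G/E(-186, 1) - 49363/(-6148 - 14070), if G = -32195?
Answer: 49363/20218 - 32195*sqrt(34597)/34597 ≈ -170.65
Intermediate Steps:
E(X, S) = sqrt(S**2 + X**2)
G/E(-186, 1) - 49363/(-6148 - 14070) = -32195/sqrt(1**2 + (-186)**2) - 49363/(-6148 - 14070) = -32195/sqrt(1 + 34596) - 49363/(-20218) = -32195*sqrt(34597)/34597 - 49363*(-1/20218) = -32195*sqrt(34597)/34597 + 49363/20218 = 49363/20218 - 32195*sqrt(34597)/34597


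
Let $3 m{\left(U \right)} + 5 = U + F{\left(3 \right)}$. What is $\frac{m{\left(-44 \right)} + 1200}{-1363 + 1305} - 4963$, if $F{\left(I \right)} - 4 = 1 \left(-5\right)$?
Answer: $- \frac{433556}{87} \approx -4983.4$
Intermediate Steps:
$F{\left(I \right)} = -1$ ($F{\left(I \right)} = 4 + 1 \left(-5\right) = 4 - 5 = -1$)
$m{\left(U \right)} = -2 + \frac{U}{3}$ ($m{\left(U \right)} = - \frac{5}{3} + \frac{U - 1}{3} = - \frac{5}{3} + \frac{-1 + U}{3} = - \frac{5}{3} + \left(- \frac{1}{3} + \frac{U}{3}\right) = -2 + \frac{U}{3}$)
$\frac{m{\left(-44 \right)} + 1200}{-1363 + 1305} - 4963 = \frac{\left(-2 + \frac{1}{3} \left(-44\right)\right) + 1200}{-1363 + 1305} - 4963 = \frac{\left(-2 - \frac{44}{3}\right) + 1200}{-58} - 4963 = \left(- \frac{50}{3} + 1200\right) \left(- \frac{1}{58}\right) - 4963 = \frac{3550}{3} \left(- \frac{1}{58}\right) - 4963 = - \frac{1775}{87} - 4963 = - \frac{433556}{87}$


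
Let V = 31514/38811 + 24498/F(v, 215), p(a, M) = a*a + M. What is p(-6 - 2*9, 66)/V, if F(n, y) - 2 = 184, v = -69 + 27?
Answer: 772416522/159442247 ≈ 4.8445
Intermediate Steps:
v = -42
p(a, M) = M + a² (p(a, M) = a² + M = M + a²)
F(n, y) = 186 (F(n, y) = 2 + 184 = 186)
V = 159442247/1203141 (V = 31514/38811 + 24498/186 = 31514*(1/38811) + 24498*(1/186) = 31514/38811 + 4083/31 = 159442247/1203141 ≈ 132.52)
p(-6 - 2*9, 66)/V = (66 + (-6 - 2*9)²)/(159442247/1203141) = (66 + (-6 - 18)²)*(1203141/159442247) = (66 + (-24)²)*(1203141/159442247) = (66 + 576)*(1203141/159442247) = 642*(1203141/159442247) = 772416522/159442247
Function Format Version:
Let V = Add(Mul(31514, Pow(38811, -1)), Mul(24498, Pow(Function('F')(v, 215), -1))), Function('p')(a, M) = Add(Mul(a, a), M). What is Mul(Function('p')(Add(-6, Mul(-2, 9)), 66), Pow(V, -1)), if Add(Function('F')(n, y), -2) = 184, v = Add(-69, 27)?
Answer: Rational(772416522, 159442247) ≈ 4.8445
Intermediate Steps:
v = -42
Function('p')(a, M) = Add(M, Pow(a, 2)) (Function('p')(a, M) = Add(Pow(a, 2), M) = Add(M, Pow(a, 2)))
Function('F')(n, y) = 186 (Function('F')(n, y) = Add(2, 184) = 186)
V = Rational(159442247, 1203141) (V = Add(Mul(31514, Pow(38811, -1)), Mul(24498, Pow(186, -1))) = Add(Mul(31514, Rational(1, 38811)), Mul(24498, Rational(1, 186))) = Add(Rational(31514, 38811), Rational(4083, 31)) = Rational(159442247, 1203141) ≈ 132.52)
Mul(Function('p')(Add(-6, Mul(-2, 9)), 66), Pow(V, -1)) = Mul(Add(66, Pow(Add(-6, Mul(-2, 9)), 2)), Pow(Rational(159442247, 1203141), -1)) = Mul(Add(66, Pow(Add(-6, -18), 2)), Rational(1203141, 159442247)) = Mul(Add(66, Pow(-24, 2)), Rational(1203141, 159442247)) = Mul(Add(66, 576), Rational(1203141, 159442247)) = Mul(642, Rational(1203141, 159442247)) = Rational(772416522, 159442247)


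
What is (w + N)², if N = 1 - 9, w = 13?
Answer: 25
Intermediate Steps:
N = -8
(w + N)² = (13 - 8)² = 5² = 25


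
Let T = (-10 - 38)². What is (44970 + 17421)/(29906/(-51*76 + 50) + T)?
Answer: 119353983/4392599 ≈ 27.172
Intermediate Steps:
T = 2304 (T = (-48)² = 2304)
(44970 + 17421)/(29906/(-51*76 + 50) + T) = (44970 + 17421)/(29906/(-51*76 + 50) + 2304) = 62391/(29906/(-3876 + 50) + 2304) = 62391/(29906/(-3826) + 2304) = 62391/(29906*(-1/3826) + 2304) = 62391/(-14953/1913 + 2304) = 62391/(4392599/1913) = 62391*(1913/4392599) = 119353983/4392599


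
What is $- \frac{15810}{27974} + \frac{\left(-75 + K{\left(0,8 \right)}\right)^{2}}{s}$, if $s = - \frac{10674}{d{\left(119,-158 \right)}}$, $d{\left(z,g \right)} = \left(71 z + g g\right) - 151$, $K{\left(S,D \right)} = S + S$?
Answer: $- \frac{145390810790}{8294291} \approx -17529.0$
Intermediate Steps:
$K{\left(S,D \right)} = 2 S$
$d{\left(z,g \right)} = -151 + g^{2} + 71 z$ ($d{\left(z,g \right)} = \left(71 z + g^{2}\right) - 151 = \left(g^{2} + 71 z\right) - 151 = -151 + g^{2} + 71 z$)
$s = - \frac{5337}{16631}$ ($s = - \frac{10674}{-151 + \left(-158\right)^{2} + 71 \cdot 119} = - \frac{10674}{-151 + 24964 + 8449} = - \frac{10674}{33262} = \left(-10674\right) \frac{1}{33262} = - \frac{5337}{16631} \approx -0.32091$)
$- \frac{15810}{27974} + \frac{\left(-75 + K{\left(0,8 \right)}\right)^{2}}{s} = - \frac{15810}{27974} + \frac{\left(-75 + 2 \cdot 0\right)^{2}}{- \frac{5337}{16631}} = \left(-15810\right) \frac{1}{27974} + \left(-75 + 0\right)^{2} \left(- \frac{16631}{5337}\right) = - \frac{7905}{13987} + \left(-75\right)^{2} \left(- \frac{16631}{5337}\right) = - \frac{7905}{13987} + 5625 \left(- \frac{16631}{5337}\right) = - \frac{7905}{13987} - \frac{10394375}{593} = - \frac{145390810790}{8294291}$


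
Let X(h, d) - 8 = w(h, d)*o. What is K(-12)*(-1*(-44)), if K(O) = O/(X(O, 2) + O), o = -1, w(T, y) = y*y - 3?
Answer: 528/5 ≈ 105.60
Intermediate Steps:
w(T, y) = -3 + y² (w(T, y) = y² - 3 = -3 + y²)
X(h, d) = 11 - d² (X(h, d) = 8 + (-3 + d²)*(-1) = 8 + (3 - d²) = 11 - d²)
K(O) = O/(7 + O) (K(O) = O/((11 - 1*2²) + O) = O/((11 - 1*4) + O) = O/((11 - 4) + O) = O/(7 + O))
K(-12)*(-1*(-44)) = (-12/(7 - 12))*(-1*(-44)) = -12/(-5)*44 = -12*(-⅕)*44 = (12/5)*44 = 528/5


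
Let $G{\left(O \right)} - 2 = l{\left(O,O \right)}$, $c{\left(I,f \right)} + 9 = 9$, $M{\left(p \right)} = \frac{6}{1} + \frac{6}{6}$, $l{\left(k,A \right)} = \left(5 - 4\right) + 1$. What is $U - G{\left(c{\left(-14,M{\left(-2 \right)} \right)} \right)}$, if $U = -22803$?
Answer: $-22807$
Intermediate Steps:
$l{\left(k,A \right)} = 2$ ($l{\left(k,A \right)} = 1 + 1 = 2$)
$M{\left(p \right)} = 7$ ($M{\left(p \right)} = 6 \cdot 1 + 6 \cdot \frac{1}{6} = 6 + 1 = 7$)
$c{\left(I,f \right)} = 0$ ($c{\left(I,f \right)} = -9 + 9 = 0$)
$G{\left(O \right)} = 4$ ($G{\left(O \right)} = 2 + 2 = 4$)
$U - G{\left(c{\left(-14,M{\left(-2 \right)} \right)} \right)} = -22803 - 4 = -22807$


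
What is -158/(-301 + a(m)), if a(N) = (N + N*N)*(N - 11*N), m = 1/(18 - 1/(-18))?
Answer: 1084768750/2066775389 ≈ 0.52486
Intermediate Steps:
m = 18/325 (m = 1/(18 - 1*(-1/18)) = 1/(18 + 1/18) = 1/(325/18) = 18/325 ≈ 0.055385)
a(N) = -10*N*(N + N²) (a(N) = (N + N²)*(-10*N) = -10*N*(N + N²))
-158/(-301 + a(m)) = -158/(-301 + 10*(18/325)²*(-1 - 1*18/325)) = -158/(-301 + 10*(324/105625)*(-1 - 18/325)) = -158/(-301 + 10*(324/105625)*(-343/325)) = -158/(-301 - 222264/6865625) = -158/(-2066775389/6865625) = -6865625/2066775389*(-158) = 1084768750/2066775389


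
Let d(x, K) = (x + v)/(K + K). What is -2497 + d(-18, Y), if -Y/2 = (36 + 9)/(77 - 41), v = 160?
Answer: -12627/5 ≈ -2525.4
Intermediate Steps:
Y = -5/2 (Y = -2*(36 + 9)/(77 - 41) = -90/36 = -2*5/4 = -5/2 ≈ -2.5000)
d(x, K) = (160 + x)/(2*K) (d(x, K) = (x + 160)/(K + K) = (160 + x)/((2*K)) = (160 + x)*(1/(2*K)) = (160 + x)/(2*K))
-2497 + d(-18, Y) = -2497 + (160 - 18)/(2*(-5/2)) = -2497 + (½)*(-⅖)*142 = -2497 - 142/5 = -12627/5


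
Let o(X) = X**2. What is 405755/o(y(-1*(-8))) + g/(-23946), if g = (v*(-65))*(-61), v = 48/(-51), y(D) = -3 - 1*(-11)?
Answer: 6353062195/1002048 ≈ 6340.1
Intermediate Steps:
y(D) = 8 (y(D) = -3 + 11 = 8)
v = -16/17 (v = 48*(-1/51) = -16/17 ≈ -0.94118)
g = -63440/17 (g = -16/17*(-65)*(-61) = (1040/17)*(-61) = -63440/17 ≈ -3731.8)
405755/o(y(-1*(-8))) + g/(-23946) = 405755/(8**2) - 63440/17/(-23946) = 405755/64 - 63440/17*(-1/23946) = 405755*(1/64) + 2440/15657 = 405755/64 + 2440/15657 = 6353062195/1002048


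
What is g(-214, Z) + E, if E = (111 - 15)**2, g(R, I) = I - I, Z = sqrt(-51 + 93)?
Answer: 9216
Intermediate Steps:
Z = sqrt(42) ≈ 6.4807
g(R, I) = 0
E = 9216 (E = 96**2 = 9216)
g(-214, Z) + E = 0 + 9216 = 9216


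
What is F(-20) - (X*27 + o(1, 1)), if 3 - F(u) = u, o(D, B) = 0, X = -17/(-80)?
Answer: 1381/80 ≈ 17.263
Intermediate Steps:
X = 17/80 (X = -17*(-1/80) = 17/80 ≈ 0.21250)
F(u) = 3 - u
F(-20) - (X*27 + o(1, 1)) = (3 - 1*(-20)) - ((17/80)*27 + 0) = (3 + 20) - (459/80 + 0) = 23 - 1*459/80 = 23 - 459/80 = 1381/80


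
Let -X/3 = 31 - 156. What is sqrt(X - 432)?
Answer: I*sqrt(57) ≈ 7.5498*I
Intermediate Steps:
X = 375 (X = -3*(31 - 156) = -3*(-125) = 375)
sqrt(X - 432) = sqrt(375 - 432) = sqrt(-57) = I*sqrt(57)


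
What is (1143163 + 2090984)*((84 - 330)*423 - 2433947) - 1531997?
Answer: -8208282788732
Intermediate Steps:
(1143163 + 2090984)*((84 - 330)*423 - 2433947) - 1531997 = 3234147*(-246*423 - 2433947) - 1531997 = 3234147*(-104058 - 2433947) - 1531997 = 3234147*(-2538005) - 1531997 = -8208281256735 - 1531997 = -8208282788732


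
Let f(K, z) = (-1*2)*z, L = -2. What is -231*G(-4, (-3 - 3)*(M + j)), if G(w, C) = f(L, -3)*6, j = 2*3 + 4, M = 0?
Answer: -8316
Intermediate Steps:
j = 10 (j = 6 + 4 = 10)
f(K, z) = -2*z
G(w, C) = 36 (G(w, C) = -2*(-3)*6 = 6*6 = 36)
-231*G(-4, (-3 - 3)*(M + j)) = -231*36 = -8316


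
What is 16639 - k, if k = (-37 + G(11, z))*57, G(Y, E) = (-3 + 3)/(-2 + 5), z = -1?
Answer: 18748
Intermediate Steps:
G(Y, E) = 0 (G(Y, E) = 0/3 = 0*(1/3) = 0)
k = -2109 (k = (-37 + 0)*57 = -37*57 = -2109)
16639 - k = 16639 - 1*(-2109) = 16639 + 2109 = 18748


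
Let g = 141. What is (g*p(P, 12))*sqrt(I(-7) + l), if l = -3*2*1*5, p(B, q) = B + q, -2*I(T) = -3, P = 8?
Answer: 1410*I*sqrt(114) ≈ 15055.0*I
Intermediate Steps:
I(T) = 3/2 (I(T) = -1/2*(-3) = 3/2)
l = -30 (l = -6*5 = -3*10 = -30)
(g*p(P, 12))*sqrt(I(-7) + l) = (141*(8 + 12))*sqrt(3/2 - 30) = (141*20)*sqrt(-57/2) = 2820*(I*sqrt(114)/2) = 1410*I*sqrt(114)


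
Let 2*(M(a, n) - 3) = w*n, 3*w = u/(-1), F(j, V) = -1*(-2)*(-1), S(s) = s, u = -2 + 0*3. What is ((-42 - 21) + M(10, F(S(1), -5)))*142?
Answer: -25844/3 ≈ -8614.7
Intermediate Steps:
u = -2 (u = -2 + 0 = -2)
F(j, V) = -2 (F(j, V) = 2*(-1) = -2)
w = ⅔ (w = (-2/(-1))/3 = (-2*(-1))/3 = (⅓)*2 = ⅔ ≈ 0.66667)
M(a, n) = 3 + n/3 (M(a, n) = 3 + (2*n/3)/2 = 3 + n/3)
((-42 - 21) + M(10, F(S(1), -5)))*142 = ((-42 - 21) + (3 + (⅓)*(-2)))*142 = (-63 + (3 - ⅔))*142 = (-63 + 7/3)*142 = -182/3*142 = -25844/3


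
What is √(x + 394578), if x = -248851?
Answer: √145727 ≈ 381.74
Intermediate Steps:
√(x + 394578) = √(-248851 + 394578) = √145727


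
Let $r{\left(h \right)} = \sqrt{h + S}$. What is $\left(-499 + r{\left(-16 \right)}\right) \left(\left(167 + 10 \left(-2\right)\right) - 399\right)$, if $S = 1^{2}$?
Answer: $125748 - 252 i \sqrt{15} \approx 1.2575 \cdot 10^{5} - 975.99 i$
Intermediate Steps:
$S = 1$
$r{\left(h \right)} = \sqrt{1 + h}$ ($r{\left(h \right)} = \sqrt{h + 1} = \sqrt{1 + h}$)
$\left(-499 + r{\left(-16 \right)}\right) \left(\left(167 + 10 \left(-2\right)\right) - 399\right) = \left(-499 + \sqrt{1 - 16}\right) \left(\left(167 + 10 \left(-2\right)\right) - 399\right) = \left(-499 + \sqrt{-15}\right) \left(\left(167 - 20\right) - 399\right) = \left(-499 + i \sqrt{15}\right) \left(147 - 399\right) = \left(-499 + i \sqrt{15}\right) \left(-252\right) = 125748 - 252 i \sqrt{15}$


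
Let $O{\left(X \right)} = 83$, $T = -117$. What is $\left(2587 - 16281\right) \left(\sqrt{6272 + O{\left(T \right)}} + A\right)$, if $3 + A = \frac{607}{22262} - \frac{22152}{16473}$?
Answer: $\frac{3613651439959}{61120321} - 13694 \sqrt{6355} \approx -1.0325 \cdot 10^{6}$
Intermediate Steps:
$A = - \frac{527771497}{122240642}$ ($A = -3 + \left(\frac{607}{22262} - \frac{22152}{16473}\right) = -3 + \left(607 \cdot \frac{1}{22262} - \frac{7384}{5491}\right) = -3 + \left(\frac{607}{22262} - \frac{7384}{5491}\right) = -3 - \frac{161049571}{122240642} = - \frac{527771497}{122240642} \approx -4.3175$)
$\left(2587 - 16281\right) \left(\sqrt{6272 + O{\left(T \right)}} + A\right) = \left(2587 - 16281\right) \left(\sqrt{6272 + 83} - \frac{527771497}{122240642}\right) = - 13694 \left(\sqrt{6355} - \frac{527771497}{122240642}\right) = - 13694 \left(- \frac{527771497}{122240642} + \sqrt{6355}\right) = \frac{3613651439959}{61120321} - 13694 \sqrt{6355}$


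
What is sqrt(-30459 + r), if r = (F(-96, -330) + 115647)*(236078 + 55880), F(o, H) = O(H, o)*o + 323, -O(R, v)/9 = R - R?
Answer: sqrt(33858338801) ≈ 1.8401e+5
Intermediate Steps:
O(R, v) = 0 (O(R, v) = -9*(R - R) = -9*0 = 0)
F(o, H) = 323 (F(o, H) = 0*o + 323 = 0 + 323 = 323)
r = 33858369260 (r = (323 + 115647)*(236078 + 55880) = 115970*291958 = 33858369260)
sqrt(-30459 + r) = sqrt(-30459 + 33858369260) = sqrt(33858338801)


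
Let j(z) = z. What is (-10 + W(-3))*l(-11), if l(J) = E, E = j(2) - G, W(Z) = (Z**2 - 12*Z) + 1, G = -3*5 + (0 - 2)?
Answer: 684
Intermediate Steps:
G = -17 (G = -15 - 2 = -17)
W(Z) = 1 + Z**2 - 12*Z
E = 19 (E = 2 - 1*(-17) = 2 + 17 = 19)
l(J) = 19
(-10 + W(-3))*l(-11) = (-10 + (1 + (-3)**2 - 12*(-3)))*19 = (-10 + (1 + 9 + 36))*19 = (-10 + 46)*19 = 36*19 = 684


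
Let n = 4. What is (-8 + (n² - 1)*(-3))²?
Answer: 2809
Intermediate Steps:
(-8 + (n² - 1)*(-3))² = (-8 + (4² - 1)*(-3))² = (-8 + (16 - 1)*(-3))² = (-8 + 15*(-3))² = (-8 - 45)² = (-53)² = 2809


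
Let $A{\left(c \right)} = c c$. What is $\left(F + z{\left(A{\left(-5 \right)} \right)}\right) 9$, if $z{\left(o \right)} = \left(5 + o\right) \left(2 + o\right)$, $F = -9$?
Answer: $7209$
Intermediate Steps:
$A{\left(c \right)} = c^{2}$
$z{\left(o \right)} = \left(2 + o\right) \left(5 + o\right)$
$\left(F + z{\left(A{\left(-5 \right)} \right)}\right) 9 = \left(-9 + \left(10 + \left(\left(-5\right)^{2}\right)^{2} + 7 \left(-5\right)^{2}\right)\right) 9 = \left(-9 + \left(10 + 25^{2} + 7 \cdot 25\right)\right) 9 = \left(-9 + \left(10 + 625 + 175\right)\right) 9 = \left(-9 + 810\right) 9 = 801 \cdot 9 = 7209$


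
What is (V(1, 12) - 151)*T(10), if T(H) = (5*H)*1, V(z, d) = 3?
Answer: -7400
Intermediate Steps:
T(H) = 5*H
(V(1, 12) - 151)*T(10) = (3 - 151)*(5*10) = -148*50 = -7400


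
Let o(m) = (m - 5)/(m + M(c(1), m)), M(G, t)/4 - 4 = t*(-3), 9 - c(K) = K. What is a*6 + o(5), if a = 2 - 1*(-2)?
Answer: 24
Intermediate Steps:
c(K) = 9 - K
M(G, t) = 16 - 12*t (M(G, t) = 16 + 4*(t*(-3)) = 16 + 4*(-3*t) = 16 - 12*t)
a = 4 (a = 2 + 2 = 4)
o(m) = (-5 + m)/(16 - 11*m) (o(m) = (m - 5)/(m + (16 - 12*m)) = (-5 + m)/(16 - 11*m))
a*6 + o(5) = 4*6 + (5 - 1*5)/(-16 + 11*5) = 24 + (5 - 5)/(-16 + 55) = 24 + 0/39 = 24 + (1/39)*0 = 24 + 0 = 24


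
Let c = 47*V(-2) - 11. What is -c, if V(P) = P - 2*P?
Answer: -83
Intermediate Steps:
V(P) = -P
c = 83 (c = 47*(-1*(-2)) - 11 = 47*2 - 11 = 94 - 11 = 83)
-c = -1*83 = -83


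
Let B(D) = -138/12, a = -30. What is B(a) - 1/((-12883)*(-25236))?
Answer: -3738826963/325115388 ≈ -11.500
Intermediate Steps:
B(D) = -23/2 (B(D) = -138*1/12 = -23/2)
B(a) - 1/((-12883)*(-25236)) = -23/2 - 1/((-12883)*(-25236)) = -23/2 - (-1)*(-1)/(12883*25236) = -23/2 - 1*1/325115388 = -23/2 - 1/325115388 = -3738826963/325115388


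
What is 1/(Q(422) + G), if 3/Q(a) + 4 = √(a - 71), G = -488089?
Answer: -163509803/79807330379390 - 9*√39/79807330379390 ≈ -2.0488e-6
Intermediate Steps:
Q(a) = 3/(-4 + √(-71 + a)) (Q(a) = 3/(-4 + √(a - 71)) = 3/(-4 + √(-71 + a)))
1/(Q(422) + G) = 1/(3/(-4 + √(-71 + 422)) - 488089) = 1/(3/(-4 + √351) - 488089) = 1/(3/(-4 + 3*√39) - 488089) = 1/(-488089 + 3/(-4 + 3*√39))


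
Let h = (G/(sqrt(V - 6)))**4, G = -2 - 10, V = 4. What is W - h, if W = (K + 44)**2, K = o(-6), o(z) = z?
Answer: -3740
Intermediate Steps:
G = -12
K = -6
h = 5184 (h = (-12/sqrt(4 - 6))**4 = (-12*(-I*sqrt(2)/2))**4 = (-(-6)*I*sqrt(2))**4 = (6*I*sqrt(2))**4 = 5184)
W = 1444 (W = (-6 + 44)**2 = 38**2 = 1444)
W - h = 1444 - 1*5184 = 1444 - 5184 = -3740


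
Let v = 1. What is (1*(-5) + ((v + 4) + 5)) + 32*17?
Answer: 549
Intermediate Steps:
(1*(-5) + ((v + 4) + 5)) + 32*17 = (1*(-5) + ((1 + 4) + 5)) + 32*17 = (-5 + (5 + 5)) + 544 = (-5 + 10) + 544 = 5 + 544 = 549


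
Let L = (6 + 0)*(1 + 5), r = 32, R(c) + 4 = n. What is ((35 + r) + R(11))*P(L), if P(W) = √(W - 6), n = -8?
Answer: 55*√30 ≈ 301.25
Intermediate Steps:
R(c) = -12 (R(c) = -4 - 8 = -12)
L = 36 (L = 6*6 = 36)
P(W) = √(-6 + W)
((35 + r) + R(11))*P(L) = ((35 + 32) - 12)*√(-6 + 36) = (67 - 12)*√30 = 55*√30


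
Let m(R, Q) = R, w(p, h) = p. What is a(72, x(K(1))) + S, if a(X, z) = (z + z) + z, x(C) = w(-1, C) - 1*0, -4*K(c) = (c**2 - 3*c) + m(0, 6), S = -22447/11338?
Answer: -56461/11338 ≈ -4.9798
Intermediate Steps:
S = -22447/11338 (S = -22447*1/11338 = -22447/11338 ≈ -1.9798)
K(c) = -c**2/4 + 3*c/4 (K(c) = -((c**2 - 3*c) + 0)/4 = -(c**2 - 3*c)/4 = -c**2/4 + 3*c/4)
x(C) = -1 (x(C) = -1 - 1*0 = -1 + 0 = -1)
a(X, z) = 3*z (a(X, z) = 2*z + z = 3*z)
a(72, x(K(1))) + S = 3*(-1) - 22447/11338 = -3 - 22447/11338 = -56461/11338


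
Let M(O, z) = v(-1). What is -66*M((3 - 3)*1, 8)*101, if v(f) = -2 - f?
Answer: 6666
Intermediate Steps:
M(O, z) = -1 (M(O, z) = -2 - 1*(-1) = -2 + 1 = -1)
-66*M((3 - 3)*1, 8)*101 = -66*(-1)*101 = 66*101 = 6666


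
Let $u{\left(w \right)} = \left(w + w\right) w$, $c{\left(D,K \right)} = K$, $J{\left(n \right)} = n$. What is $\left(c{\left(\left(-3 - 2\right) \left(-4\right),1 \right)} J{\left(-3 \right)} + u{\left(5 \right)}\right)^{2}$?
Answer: $2209$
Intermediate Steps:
$u{\left(w \right)} = 2 w^{2}$ ($u{\left(w \right)} = 2 w w = 2 w^{2}$)
$\left(c{\left(\left(-3 - 2\right) \left(-4\right),1 \right)} J{\left(-3 \right)} + u{\left(5 \right)}\right)^{2} = \left(1 \left(-3\right) + 2 \cdot 5^{2}\right)^{2} = \left(-3 + 2 \cdot 25\right)^{2} = \left(-3 + 50\right)^{2} = 47^{2} = 2209$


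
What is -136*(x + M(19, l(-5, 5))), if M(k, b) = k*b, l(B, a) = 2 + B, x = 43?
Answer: 1904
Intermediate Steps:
M(k, b) = b*k
-136*(x + M(19, l(-5, 5))) = -136*(43 + (2 - 5)*19) = -136*(43 - 3*19) = -136*(43 - 57) = -136*(-14) = 1904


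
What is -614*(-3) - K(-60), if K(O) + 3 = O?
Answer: 1905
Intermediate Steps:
K(O) = -3 + O
-614*(-3) - K(-60) = -614*(-3) - (-3 - 60) = 1842 - 1*(-63) = 1842 + 63 = 1905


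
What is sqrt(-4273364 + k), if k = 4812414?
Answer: 5*sqrt(21562) ≈ 734.20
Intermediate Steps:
sqrt(-4273364 + k) = sqrt(-4273364 + 4812414) = sqrt(539050) = 5*sqrt(21562)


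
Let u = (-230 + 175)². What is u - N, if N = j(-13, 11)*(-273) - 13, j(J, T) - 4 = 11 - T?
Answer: 4130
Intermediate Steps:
j(J, T) = 15 - T (j(J, T) = 4 + (11 - T) = 15 - T)
N = -1105 (N = (15 - 1*11)*(-273) - 13 = (15 - 11)*(-273) - 13 = 4*(-273) - 13 = -1092 - 13 = -1105)
u = 3025 (u = (-55)² = 3025)
u - N = 3025 - 1*(-1105) = 3025 + 1105 = 4130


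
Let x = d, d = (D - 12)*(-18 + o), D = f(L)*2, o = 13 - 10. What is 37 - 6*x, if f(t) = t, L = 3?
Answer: -503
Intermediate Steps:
o = 3
D = 6 (D = 3*2 = 6)
d = 90 (d = (6 - 12)*(-18 + 3) = -6*(-15) = 90)
x = 90
37 - 6*x = 37 - 6*90 = 37 - 540 = -503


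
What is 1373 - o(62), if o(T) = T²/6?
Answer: 2197/3 ≈ 732.33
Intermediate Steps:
o(T) = T²/6 (o(T) = T²*(⅙) = T²/6)
1373 - o(62) = 1373 - 62²/6 = 1373 - 3844/6 = 1373 - 1*1922/3 = 1373 - 1922/3 = 2197/3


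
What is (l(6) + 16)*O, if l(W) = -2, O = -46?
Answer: -644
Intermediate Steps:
(l(6) + 16)*O = (-2 + 16)*(-46) = 14*(-46) = -644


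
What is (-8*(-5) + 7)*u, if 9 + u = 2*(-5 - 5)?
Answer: -1363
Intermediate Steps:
u = -29 (u = -9 + 2*(-5 - 5) = -9 + 2*(-10) = -9 - 20 = -29)
(-8*(-5) + 7)*u = (-8*(-5) + 7)*(-29) = (40 + 7)*(-29) = 47*(-29) = -1363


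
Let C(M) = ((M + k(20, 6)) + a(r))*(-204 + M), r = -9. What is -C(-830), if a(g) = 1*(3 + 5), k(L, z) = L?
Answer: -829268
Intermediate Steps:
a(g) = 8 (a(g) = 1*8 = 8)
C(M) = (-204 + M)*(28 + M) (C(M) = ((M + 20) + 8)*(-204 + M) = ((20 + M) + 8)*(-204 + M) = (28 + M)*(-204 + M) = (-204 + M)*(28 + M))
-C(-830) = -(-5712 + (-830)² - 176*(-830)) = -(-5712 + 688900 + 146080) = -1*829268 = -829268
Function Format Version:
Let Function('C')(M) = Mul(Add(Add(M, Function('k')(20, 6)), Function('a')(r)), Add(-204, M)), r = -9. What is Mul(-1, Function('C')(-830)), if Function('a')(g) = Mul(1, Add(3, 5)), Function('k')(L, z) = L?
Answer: -829268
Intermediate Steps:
Function('a')(g) = 8 (Function('a')(g) = Mul(1, 8) = 8)
Function('C')(M) = Mul(Add(-204, M), Add(28, M)) (Function('C')(M) = Mul(Add(Add(M, 20), 8), Add(-204, M)) = Mul(Add(Add(20, M), 8), Add(-204, M)) = Mul(Add(28, M), Add(-204, M)) = Mul(Add(-204, M), Add(28, M)))
Mul(-1, Function('C')(-830)) = Mul(-1, Add(-5712, Pow(-830, 2), Mul(-176, -830))) = Mul(-1, Add(-5712, 688900, 146080)) = Mul(-1, 829268) = -829268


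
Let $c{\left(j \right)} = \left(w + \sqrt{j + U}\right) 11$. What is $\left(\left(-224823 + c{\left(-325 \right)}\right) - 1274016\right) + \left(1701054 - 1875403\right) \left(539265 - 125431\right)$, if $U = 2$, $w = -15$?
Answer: $-72153043070 + 11 i \sqrt{323} \approx -7.2153 \cdot 10^{10} + 197.69 i$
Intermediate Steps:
$c{\left(j \right)} = -165 + 11 \sqrt{2 + j}$ ($c{\left(j \right)} = \left(-15 + \sqrt{j + 2}\right) 11 = \left(-15 + \sqrt{2 + j}\right) 11 = -165 + 11 \sqrt{2 + j}$)
$\left(\left(-224823 + c{\left(-325 \right)}\right) - 1274016\right) + \left(1701054 - 1875403\right) \left(539265 - 125431\right) = \left(\left(-224823 - \left(165 - 11 \sqrt{2 - 325}\right)\right) - 1274016\right) + \left(1701054 - 1875403\right) \left(539265 - 125431\right) = \left(\left(-224823 - \left(165 - 11 \sqrt{-323}\right)\right) - 1274016\right) - 72151544066 = \left(\left(-224823 - \left(165 - 11 i \sqrt{323}\right)\right) - 1274016\right) - 72151544066 = \left(\left(-224988 + 11 i \sqrt{323}\right) - 1274016\right) - 72151544066 = \left(-1499004 + 11 i \sqrt{323}\right) - 72151544066 = -72153043070 + 11 i \sqrt{323}$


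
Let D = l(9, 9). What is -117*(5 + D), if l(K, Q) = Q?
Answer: -1638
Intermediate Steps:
D = 9
-117*(5 + D) = -117*(5 + 9) = -117*14 = -1638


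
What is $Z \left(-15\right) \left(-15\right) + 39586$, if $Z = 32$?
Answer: $46786$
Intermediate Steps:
$Z \left(-15\right) \left(-15\right) + 39586 = 32 \left(-15\right) \left(-15\right) + 39586 = \left(-480\right) \left(-15\right) + 39586 = 7200 + 39586 = 46786$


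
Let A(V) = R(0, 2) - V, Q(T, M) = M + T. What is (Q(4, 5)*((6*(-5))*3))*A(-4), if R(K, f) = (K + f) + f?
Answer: -6480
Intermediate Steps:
R(K, f) = K + 2*f
A(V) = 4 - V (A(V) = (0 + 2*2) - V = (0 + 4) - V = 4 - V)
(Q(4, 5)*((6*(-5))*3))*A(-4) = ((5 + 4)*((6*(-5))*3))*(4 - 1*(-4)) = (9*(-30*3))*(4 + 4) = (9*(-90))*8 = -810*8 = -6480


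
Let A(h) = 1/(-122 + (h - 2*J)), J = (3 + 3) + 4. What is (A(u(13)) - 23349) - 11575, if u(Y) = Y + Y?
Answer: -4051185/116 ≈ -34924.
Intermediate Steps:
u(Y) = 2*Y
J = 10 (J = 6 + 4 = 10)
A(h) = 1/(-142 + h) (A(h) = 1/(-122 + (h - 2*10)) = 1/(-122 + (h - 20)) = 1/(-122 + (-20 + h)) = 1/(-142 + h))
(A(u(13)) - 23349) - 11575 = (1/(-142 + 2*13) - 23349) - 11575 = (1/(-142 + 26) - 23349) - 11575 = (1/(-116) - 23349) - 11575 = (-1/116 - 23349) - 11575 = -2708485/116 - 11575 = -4051185/116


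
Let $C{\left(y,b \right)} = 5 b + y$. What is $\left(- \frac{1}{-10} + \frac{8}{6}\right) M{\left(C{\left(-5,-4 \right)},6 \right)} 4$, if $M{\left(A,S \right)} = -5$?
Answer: $- \frac{86}{3} \approx -28.667$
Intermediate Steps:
$C{\left(y,b \right)} = y + 5 b$
$\left(- \frac{1}{-10} + \frac{8}{6}\right) M{\left(C{\left(-5,-4 \right)},6 \right)} 4 = \left(- \frac{1}{-10} + \frac{8}{6}\right) \left(-5\right) 4 = \left(\left(-1\right) \left(- \frac{1}{10}\right) + 8 \cdot \frac{1}{6}\right) \left(-5\right) 4 = \left(\frac{1}{10} + \frac{4}{3}\right) \left(-5\right) 4 = \frac{43}{30} \left(-5\right) 4 = \left(- \frac{43}{6}\right) 4 = - \frac{86}{3}$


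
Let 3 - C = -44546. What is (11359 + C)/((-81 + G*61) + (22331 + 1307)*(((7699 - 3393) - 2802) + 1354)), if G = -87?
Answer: 13977/16888004 ≈ 0.00082763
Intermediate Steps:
C = 44549 (C = 3 - 1*(-44546) = 3 + 44546 = 44549)
(11359 + C)/((-81 + G*61) + (22331 + 1307)*(((7699 - 3393) - 2802) + 1354)) = (11359 + 44549)/((-81 - 87*61) + (22331 + 1307)*(((7699 - 3393) - 2802) + 1354)) = 55908/((-81 - 5307) + 23638*((4306 - 2802) + 1354)) = 55908/(-5388 + 23638*(1504 + 1354)) = 55908/(-5388 + 23638*2858) = 55908/(-5388 + 67557404) = 55908/67552016 = 55908*(1/67552016) = 13977/16888004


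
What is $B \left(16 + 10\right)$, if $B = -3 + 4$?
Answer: $26$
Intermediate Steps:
$B = 1$
$B \left(16 + 10\right) = 1 \left(16 + 10\right) = 1 \cdot 26 = 26$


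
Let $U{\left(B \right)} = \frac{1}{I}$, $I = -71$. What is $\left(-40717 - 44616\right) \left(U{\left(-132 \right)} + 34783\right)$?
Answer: $- \frac{210737694136}{71} \approx -2.9681 \cdot 10^{9}$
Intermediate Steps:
$U{\left(B \right)} = - \frac{1}{71}$ ($U{\left(B \right)} = \frac{1}{-71} = - \frac{1}{71}$)
$\left(-40717 - 44616\right) \left(U{\left(-132 \right)} + 34783\right) = \left(-40717 - 44616\right) \left(- \frac{1}{71} + 34783\right) = \left(-85333\right) \frac{2469592}{71} = - \frac{210737694136}{71}$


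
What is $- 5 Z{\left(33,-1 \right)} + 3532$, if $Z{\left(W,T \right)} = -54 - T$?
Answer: $3797$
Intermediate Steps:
$- 5 Z{\left(33,-1 \right)} + 3532 = - 5 \left(-54 - -1\right) + 3532 = - 5 \left(-54 + 1\right) + 3532 = \left(-5\right) \left(-53\right) + 3532 = 265 + 3532 = 3797$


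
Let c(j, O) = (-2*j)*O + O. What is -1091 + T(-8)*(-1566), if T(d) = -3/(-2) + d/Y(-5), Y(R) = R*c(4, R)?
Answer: -614528/175 ≈ -3511.6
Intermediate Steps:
c(j, O) = O - 2*O*j (c(j, O) = -2*O*j + O = O - 2*O*j)
Y(R) = -7*R² (Y(R) = R*(R*(1 - 2*4)) = R*(R*(1 - 8)) = R*(R*(-7)) = R*(-7*R) = -7*R²)
T(d) = 3/2 - d/175 (T(d) = -3/(-2) + d/((-7*(-5)²)) = -3*(-½) + d/((-7*25)) = 3/2 + d/(-175) = 3/2 + d*(-1/175) = 3/2 - d/175)
-1091 + T(-8)*(-1566) = -1091 + (3/2 - 1/175*(-8))*(-1566) = -1091 + (3/2 + 8/175)*(-1566) = -1091 + (541/350)*(-1566) = -1091 - 423603/175 = -614528/175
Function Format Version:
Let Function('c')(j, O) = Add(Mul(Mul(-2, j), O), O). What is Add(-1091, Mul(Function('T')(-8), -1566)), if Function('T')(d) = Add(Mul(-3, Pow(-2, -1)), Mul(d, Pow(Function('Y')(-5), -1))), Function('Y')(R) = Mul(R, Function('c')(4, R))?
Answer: Rational(-614528, 175) ≈ -3511.6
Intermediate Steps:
Function('c')(j, O) = Add(O, Mul(-2, O, j)) (Function('c')(j, O) = Add(Mul(-2, O, j), O) = Add(O, Mul(-2, O, j)))
Function('Y')(R) = Mul(-7, Pow(R, 2)) (Function('Y')(R) = Mul(R, Mul(R, Add(1, Mul(-2, 4)))) = Mul(R, Mul(R, Add(1, -8))) = Mul(R, Mul(R, -7)) = Mul(R, Mul(-7, R)) = Mul(-7, Pow(R, 2)))
Function('T')(d) = Add(Rational(3, 2), Mul(Rational(-1, 175), d)) (Function('T')(d) = Add(Mul(-3, Pow(-2, -1)), Mul(d, Pow(Mul(-7, Pow(-5, 2)), -1))) = Add(Mul(-3, Rational(-1, 2)), Mul(d, Pow(Mul(-7, 25), -1))) = Add(Rational(3, 2), Mul(d, Pow(-175, -1))) = Add(Rational(3, 2), Mul(d, Rational(-1, 175))) = Add(Rational(3, 2), Mul(Rational(-1, 175), d)))
Add(-1091, Mul(Function('T')(-8), -1566)) = Add(-1091, Mul(Add(Rational(3, 2), Mul(Rational(-1, 175), -8)), -1566)) = Add(-1091, Mul(Add(Rational(3, 2), Rational(8, 175)), -1566)) = Add(-1091, Mul(Rational(541, 350), -1566)) = Add(-1091, Rational(-423603, 175)) = Rational(-614528, 175)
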